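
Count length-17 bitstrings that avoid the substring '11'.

Classify by the final bit: ...0 gives a(n-1) strings, ...01 gives a(n-2) strings. Thus a(n) = a(n-1) + a(n-2) with a(1)=2, a(2)=3.
Iterating the recurrence: a(1)=2, a(2)=3, a(3)=5, a(4)=8, a(5)=13, a(6)=21, a(7)=34, a(8)=55, a(9)=89, a(10)=144, a(11)=233, a(12)=377, a(13)=610, a(14)=987, a(15)=1597, a(16)=2584, a(17)=4181.

Final answer: 4181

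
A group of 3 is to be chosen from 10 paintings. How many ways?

C(10,3) = 10!/(3! x (10-3)!).

Final answer: C(10,3) = 120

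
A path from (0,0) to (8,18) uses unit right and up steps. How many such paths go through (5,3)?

Paths (0,0)->(5,3): C(8,3) = 56.
Paths (5,3)->(8,18): C(18,15) = 816.
By multiplication principle: 56 x 816.

Final answer: 45696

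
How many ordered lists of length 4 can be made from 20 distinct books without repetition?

P(20,4) = 20!/(20-4)! = 20!/16!.

Final answer: P(20,4) = 116280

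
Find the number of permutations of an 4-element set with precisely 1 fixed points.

Choose which 1 elements are fixed: C(4,1) = 4.
Derange the remaining 3 using D(j) = (j-1)(D(j-1) + D(j-2)), D(0)=1, D(1)=0: D(2)=1, D(3)=2.
Total: 4 x 2.

Final answer: C(4,1) D(3) = 8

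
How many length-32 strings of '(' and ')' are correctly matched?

This is counted by the nth Catalan number C_n. Here n = 16 (pairs).
C_n = C(2n,n) - C(2n,n+1), so C_{16} = C(32,16) - C(32,17) = 601080390 - 565722720.

Final answer: C_{16} = 35357670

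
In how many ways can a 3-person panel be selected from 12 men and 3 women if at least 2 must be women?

Sum over valid woman counts:
C(3,2)C(12,1) = 36
C(3,3)C(12,0) = 1
Total: 36 + 1.

Final answer: 37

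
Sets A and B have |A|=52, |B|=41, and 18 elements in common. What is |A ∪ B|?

|A union B| = |A| + |B| - |A intersect B| = 52 + 41 - 18.

Final answer: 75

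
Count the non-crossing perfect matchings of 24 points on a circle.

This is counted by the nth Catalan number C_n. Here n = 24/2 = 12.
C_n = (2n)!/(n!(n+1)!), so C_{12} = 24!/(12! x 13!) = C(24,12)/13 = 2704156/13.

Final answer: C_{12} = 208012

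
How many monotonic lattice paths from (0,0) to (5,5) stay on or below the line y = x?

Total monotonic paths to (5,5): C(10,5) = 252.
By the reflection principle, paths that go above the diagonal number C(10,6) = 210.
Valid Dyck paths: 252 - 210.
(This is the Catalan number C_{5}.)

Final answer: C_{5} = 42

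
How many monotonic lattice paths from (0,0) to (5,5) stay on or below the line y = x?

Total monotonic paths to (5,5): C(10,5) = 252.
Paths that cross above y=x (reflection bijection): C(10,6) = 210.
Valid Dyck paths: 252 - 210.
(Equivalently, C_{5} = C(10,5)/6 = 252/6.)

Final answer: C_{5} = 42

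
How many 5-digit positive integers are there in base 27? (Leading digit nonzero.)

In base 27, the leading digit has 26 choices (1..26); each of the remaining 4 digits has 27 choices.
Total: 26 x 27^4.

Final answer: 13817466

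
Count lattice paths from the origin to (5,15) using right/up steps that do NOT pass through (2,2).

Total paths to (5,15): C(20,15) = 15504.
Paths through (2,2): C(4,2) x C(16,13) = 3360.
Avoiding (2,2): 15504 - 3360.

Final answer: 12144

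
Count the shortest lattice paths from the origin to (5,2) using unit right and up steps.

Each path has 5 right steps and 2 up steps in some order (7 steps total).
Choose which 2 of the 7 steps are up: C(7,2).

Final answer: C(7,2) = 21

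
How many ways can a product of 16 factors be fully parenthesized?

This is counted by the nth Catalan number C_n. Here n = 16 - 1 = 15.
C_n = (2n)!/(n!(n+1)!), so C_{15} = 30!/(15! x 16!) = C(30,15)/16 = 155117520/16.

Final answer: C_{15} = 9694845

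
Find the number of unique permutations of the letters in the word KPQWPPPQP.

Letters (K:1, P:5, Q:2, W:1). Total letters: 9.
Permutations = 9!/(5! x 2!).

Final answer: 1512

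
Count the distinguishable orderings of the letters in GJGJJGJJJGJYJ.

Letters (G:4, J:8, Y:1). Total letters: 13.
Permutations = 13!/(8! x 4!).

Final answer: 6435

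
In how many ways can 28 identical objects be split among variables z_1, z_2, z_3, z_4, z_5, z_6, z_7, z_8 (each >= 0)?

Stars and bars with 28 stars and 7 bars:
C(28+8-1, 8-1) = C(35,7).

Final answer: C(35,7) = 6724520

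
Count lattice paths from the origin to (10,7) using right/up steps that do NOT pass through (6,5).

Total paths to (10,7): C(17,7) = 19448.
Paths through (6,5): C(11,5) x C(6,2) = 6930.
Avoiding (6,5): 19448 - 6930.

Final answer: 12518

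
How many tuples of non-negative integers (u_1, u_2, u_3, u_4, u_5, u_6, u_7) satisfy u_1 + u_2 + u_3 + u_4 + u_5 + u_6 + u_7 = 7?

Stars and bars with 7 stars and 6 bars:
C(7+7-1, 7-1) = C(13,6).

Final answer: C(13,6) = 1716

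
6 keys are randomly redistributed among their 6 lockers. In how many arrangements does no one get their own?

D(n) = (n-1)(D(n-1) + D(n-2)), D(0)=1, D(1)=0.
D(2) = 1 x (0 + 1) = 1
D(3) = 2 x (1 + 0) = 2
D(4) = 3 x (2 + 1) = 9
D(5) = 4 x (9 + 2) = 44
D(6) = 5 x (D(5) + D(4)) = 5 x (44 + 9)

Final answer: D(6) = 265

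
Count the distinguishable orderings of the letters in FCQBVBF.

Letters (B:2, C:1, F:2, Q:1, V:1). Total letters: 7.
Permutations = 7!/(2! x 2!).

Final answer: 1260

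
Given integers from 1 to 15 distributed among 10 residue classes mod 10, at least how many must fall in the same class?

By pigeonhole with 15 objects and 10 categories: ceiling(15/10).

Final answer: 2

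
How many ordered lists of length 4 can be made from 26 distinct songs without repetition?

P(26,4) = 26!/(26-4)! = 26!/22!.

Final answer: P(26,4) = 358800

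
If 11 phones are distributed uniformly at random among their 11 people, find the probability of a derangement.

D(n) = (n-1)(D(n-1) + D(n-2)), D(0)=1, D(1)=0.
Building up: D(2)=1, D(3)=2, D(4)=9, D(5)=44, D(6)=265, D(7)=1854, D(8)=14833, D(9)=133496, D(10)=1334961, D(11)=14684570.
Total arrangements: 11! = 39916800.
Probability = D(11)/11! = 1468457/3991680.

Final answer: D(11)/11! = 14684570/39916800 = 0.367879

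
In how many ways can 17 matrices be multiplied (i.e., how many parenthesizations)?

The structures are counted by the Catalan number C_n. Here n = 17 - 1 = 16.
C_n = (2n)!/(n!(n+1)!), so C_{16} = 32!/(16! x 17!) = C(32,16)/17 = 601080390/17.

Final answer: C_{16} = 35357670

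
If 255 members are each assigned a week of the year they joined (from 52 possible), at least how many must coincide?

There are 52 possible values for week of the year they joined. With 255 members and 52 categories, by pigeonhole: ceiling(255/52).

Final answer: 5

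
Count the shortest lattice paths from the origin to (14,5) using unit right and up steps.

Each path has 14 right steps and 5 up steps in some order (19 steps total).
Choose which 5 of the 19 steps are up: C(19,5).

Final answer: C(19,5) = 11628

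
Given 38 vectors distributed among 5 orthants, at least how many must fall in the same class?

By pigeonhole with 38 objects and 5 categories: ceiling(38/5).

Final answer: 8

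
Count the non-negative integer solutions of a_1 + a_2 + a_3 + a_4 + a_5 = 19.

Stars and bars with 19 stars and 4 bars:
C(19+5-1, 5-1) = C(23,4).

Final answer: C(23,4) = 8855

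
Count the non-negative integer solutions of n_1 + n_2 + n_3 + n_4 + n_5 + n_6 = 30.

Stars and bars with 30 stars and 5 bars:
C(30+6-1, 6-1) = C(35,5).

Final answer: C(35,5) = 324632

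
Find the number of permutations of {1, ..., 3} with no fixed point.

Use the recurrence D(n) = (n-1)(D(n-1) + D(n-2)) with D(0)=1, D(1)=0.
D(2) = 1 x (0 + 1) = 1
D(3) = 2 x (D(2) + D(1)) = 2 x (1 + 0)

Final answer: D(3) = 2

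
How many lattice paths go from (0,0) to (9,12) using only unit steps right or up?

Each path has 9 right steps and 12 up steps in some order (21 steps total).
Choose which 12 of the 21 steps are up: C(21,12).

Final answer: C(21,12) = 293930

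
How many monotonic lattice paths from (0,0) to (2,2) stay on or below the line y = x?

Total monotonic paths to (2,2): C(4,2) = 6.
By the reflection principle, paths that go above the diagonal number C(4,3) = 4.
Valid Dyck paths: 6 - 4.
(Check: C(4,2) - C(4,3) = C(4,2)/3, the Catalan number C_{2}.)

Final answer: C_{2} = 2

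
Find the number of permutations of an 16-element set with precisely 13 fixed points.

Choose which 13 elements are fixed: C(16,13) = 560.
Derange the remaining 3 using D(j) = (j-1)(D(j-1) + D(j-2)), D(0)=1, D(1)=0: D(2)=1, D(3)=2.
Total: 560 x 2.

Final answer: C(16,13) D(3) = 1120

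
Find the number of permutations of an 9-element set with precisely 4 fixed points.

Choose which 4 elements are fixed: C(9,4) = 126.
Derange the remaining 5 using D(j) = (j-1)(D(j-1) + D(j-2)), D(0)=1, D(1)=0: D(2)=1, D(3)=2, D(4)=9, D(5)=44.
Total: 126 x 44.

Final answer: C(9,4) D(5) = 5544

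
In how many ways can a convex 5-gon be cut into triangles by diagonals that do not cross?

The structures are counted by the Catalan number C_n. Here n = 5 - 2 = 3.
C_n = C(2n,n) - C(2n,n+1), so C_{3} = C(6,3) - C(6,4) = 20 - 15.

Final answer: C_{3} = 5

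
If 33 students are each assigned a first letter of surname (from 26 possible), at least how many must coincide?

There are 26 possible values for first letter of surname. With 33 students and 26 categories, by pigeonhole: ceiling(33/26).

Final answer: 2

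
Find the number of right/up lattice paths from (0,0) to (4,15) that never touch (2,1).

Total paths to (4,15): C(19,15) = 3876.
Paths through (2,1): C(3,1) x C(16,14) = 360.
Avoiding (2,1): 3876 - 360.

Final answer: 3516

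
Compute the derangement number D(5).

Use the recurrence D(n) = (n-1)(D(n-1) + D(n-2)) with D(0)=1, D(1)=0.
Building up: D(2)=1, D(3)=2, D(4)=9.
D(5) = 4 x (D(4) + D(3)) = 4 x (9 + 2).

Final answer: D(5) = 44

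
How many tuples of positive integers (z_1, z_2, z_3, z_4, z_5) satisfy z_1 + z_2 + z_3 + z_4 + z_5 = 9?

Substitute z'_i = z_i - 1 (so z'_i >= 0). Then sum z'_i = 9 - 5 = 4.
Stars and bars: C(4+5-1, 5-1) = C(8,4).

Final answer: C(8,4) = 70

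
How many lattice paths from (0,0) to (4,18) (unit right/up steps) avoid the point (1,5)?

Total paths to (4,18): C(22,18) = 7315.
Paths through (1,5): C(6,5) x C(16,13) = 3360.
Avoiding (1,5): 7315 - 3360.

Final answer: 3955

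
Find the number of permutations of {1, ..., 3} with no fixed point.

D(n) = (n-1)(D(n-1) + D(n-2)), D(0)=1, D(1)=0.
D(2) = 1 x (0 + 1) = 1
D(3) = 2 x (D(2) + D(1)) = 2 x (1 + 0)

Final answer: D(3) = 2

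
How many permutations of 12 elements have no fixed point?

Derangements satisfy D(n) = (n-1)(D(n-1) + D(n-2)), starting from D(0)=1, D(1)=0.
D(2) = 1 x (0 + 1) = 1
D(3) = 2 x (1 + 0) = 2
D(4) = 3 x (2 + 1) = 9
D(5) = 4 x (9 + 2) = 44
D(6) = 5 x (44 + 9) = 265
D(7) = 6 x (265 + 44) = 1854
D(8) = 7 x (1854 + 265) = 14833
D(9) = 8 x (14833 + 1854) = 133496
D(10) = 9 x (133496 + 14833) = 1334961
D(11) = 10 x (1334961 + 133496) = 14684570
D(12) = 11 x (D(11) + D(10)) = 11 x (14684570 + 1334961)

Final answer: D(12) = 176214841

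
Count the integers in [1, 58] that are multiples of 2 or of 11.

Multiples of 2: 29. Multiples of 11: 5. Of both (lcm=22): 2.
By inclusion-exclusion: 29 + 5 - 2.

Final answer: 32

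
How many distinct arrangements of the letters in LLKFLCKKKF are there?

Letters (C:1, F:2, K:4, L:3). Total letters: 10.
Permutations = 10!/(4! x 3! x 2!).

Final answer: 12600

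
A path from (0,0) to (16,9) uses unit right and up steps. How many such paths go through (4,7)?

Paths (0,0)->(4,7): C(11,7) = 330.
Paths (4,7)->(16,9): C(14,2) = 91.
By multiplication principle: 330 x 91.

Final answer: 30030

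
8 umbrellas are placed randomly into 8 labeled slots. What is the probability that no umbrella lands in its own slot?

D(n) = (n-1)(D(n-1) + D(n-2)), D(0)=1, D(1)=0.
Building up: D(2)=1, D(3)=2, D(4)=9, D(5)=44, D(6)=265, D(7)=1854, D(8)=14833.
Total arrangements: 8! = 40320.
Probability = D(8)/8! = 2119/5760.

Final answer: D(8)/8! = 14833/40320 = 0.367882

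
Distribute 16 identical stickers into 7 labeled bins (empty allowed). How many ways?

Stars and bars: C(n+k-1, k-1) = C(22,6).

Final answer: C(22,6) = 74613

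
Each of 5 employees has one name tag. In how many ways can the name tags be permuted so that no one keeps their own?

Use the recurrence D(n) = (n-1)(D(n-1) + D(n-2)) with D(0)=1, D(1)=0.
D(2) = 1 x (0 + 1) = 1
D(3) = 2 x (1 + 0) = 2
D(4) = 3 x (2 + 1) = 9
D(5) = 4 x (D(4) + D(3)) = 4 x (9 + 2)

Final answer: D(5) = 44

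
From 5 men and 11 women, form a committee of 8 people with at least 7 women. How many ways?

Sum over valid woman counts:
C(11,7)C(5,1) = 1650
C(11,8)C(5,0) = 165
Total: 1650 + 165.

Final answer: 1815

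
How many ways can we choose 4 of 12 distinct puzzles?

C(12,4) = 12!/(4! x (12-4)!).

Final answer: C(12,4) = 495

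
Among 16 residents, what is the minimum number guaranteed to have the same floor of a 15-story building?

There are 15 possible values for floor of a 15-story building. With 16 residents and 15 categories, by pigeonhole: ceiling(16/15).

Final answer: 2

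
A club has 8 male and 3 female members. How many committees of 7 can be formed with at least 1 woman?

Sum over valid woman counts:
C(3,1)C(8,6) = 84
C(3,2)C(8,5) = 168
C(3,3)C(8,4) = 70
Total: 84 + 168 + 70.

Final answer: 322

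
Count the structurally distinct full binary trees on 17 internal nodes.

This is counted by the nth Catalan number C_n. Here n = 17.
C_n = C(2n,n)/(n+1), so C_{17} = C(34,17)/18 = 2333606220/18.

Final answer: C_{17} = 129644790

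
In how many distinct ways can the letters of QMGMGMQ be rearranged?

Letters (G:2, M:3, Q:2). Total letters: 7.
Permutations = 7!/(3! x 2! x 2!).

Final answer: 210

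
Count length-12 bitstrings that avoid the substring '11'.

Classify by the final bit: ...0 gives a(n-1) strings, ...01 gives a(n-2) strings. Thus a(n) = a(n-1) + a(n-2) with a(1)=2, a(2)=3.
Computing successive values: a(1)=2, a(2)=3, a(3)=5, a(4)=8, a(5)=13, a(6)=21, a(7)=34, a(8)=55, a(9)=89, a(10)=144, a(11)=233, a(12)=377.

Final answer: 377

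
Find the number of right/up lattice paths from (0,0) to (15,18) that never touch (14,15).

Total paths to (15,18): C(33,18) = 1037158320.
Paths through (14,15): C(29,15) x C(4,3) = 310235040.
Avoiding (14,15): 1037158320 - 310235040.

Final answer: 726923280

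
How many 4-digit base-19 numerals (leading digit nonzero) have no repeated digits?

The leading digit has 18 choices (anything but zero); the next has 18 (anything but the first), then 17, and so on, one fewer each time.
Total: 18 x 18 x 17 x 16.

Final answer: 88128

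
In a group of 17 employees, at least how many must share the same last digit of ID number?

There are 10 possible values for last digit of ID number. With 17 employees and 10 categories, by pigeonhole: ceiling(17/10).

Final answer: 2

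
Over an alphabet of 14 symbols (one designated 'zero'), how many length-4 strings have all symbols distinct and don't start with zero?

The leading digit has 13 choices (anything but zero); the next has 13 (anything but the first), then 12, and so on, one fewer each time.
Total: 13 x 13 x 12 x 11.

Final answer: 22308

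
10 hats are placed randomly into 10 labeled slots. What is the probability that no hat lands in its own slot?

D(n) = (n-1)(D(n-1) + D(n-2)), D(0)=1, D(1)=0.
Building up: D(2)=1, D(3)=2, D(4)=9, D(5)=44, D(6)=265, D(7)=1854, D(8)=14833, D(9)=133496, D(10)=1334961.
Total arrangements: 10! = 3628800.
Probability = D(10)/10! = 16481/44800.

Final answer: D(10)/10! = 1334961/3628800 = 0.367879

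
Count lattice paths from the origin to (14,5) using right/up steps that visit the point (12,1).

Paths (0,0)->(12,1): C(13,1) = 13.
Paths (12,1)->(14,5): C(6,4) = 15.
By multiplication principle: 13 x 15.

Final answer: 195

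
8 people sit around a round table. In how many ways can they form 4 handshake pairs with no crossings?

This is counted by the nth Catalan number C_n. Here n = 8/2 = 4.
C_n = C(2n,n)/(n+1), so C_{4} = C(8,4)/5 = 70/5.

Final answer: C_{4} = 14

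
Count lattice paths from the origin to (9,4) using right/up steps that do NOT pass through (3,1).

Total paths to (9,4): C(13,4) = 715.
Paths through (3,1): C(4,1) x C(9,3) = 336.
Avoiding (3,1): 715 - 336.

Final answer: 379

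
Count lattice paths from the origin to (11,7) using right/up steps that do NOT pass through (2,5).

Total paths to (11,7): C(18,7) = 31824.
Paths through (2,5): C(7,5) x C(11,2) = 1155.
Avoiding (2,5): 31824 - 1155.

Final answer: 30669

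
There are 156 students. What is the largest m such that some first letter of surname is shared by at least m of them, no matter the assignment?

There are 26 possible values for first letter of surname. With 156 students and 26 categories, by pigeonhole: ceiling(156/26).

Final answer: 6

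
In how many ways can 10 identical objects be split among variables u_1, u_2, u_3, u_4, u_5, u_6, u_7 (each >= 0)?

Stars and bars with 10 stars and 6 bars:
C(10+7-1, 7-1) = C(16,6).

Final answer: C(16,6) = 8008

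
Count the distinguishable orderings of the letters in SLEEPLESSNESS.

Letters (E:4, L:2, N:1, P:1, S:5). Total letters: 13.
Permutations = 13!/(5! x 4! x 2!).

Final answer: 1081080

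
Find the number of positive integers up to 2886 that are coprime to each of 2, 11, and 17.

|div by 2|=1443, |div by 11|=262, |div by 17|=169.
|div by 2&11|=131, |div by 2&17|=84, |div by 11&17|=15, |div by all|=7.
By inclusion-exclusion, divisible by at least one: 1443+262+169-131-84-15+7 = 1651.
Not divisible by any: 2886 - 1651.

Final answer: 1235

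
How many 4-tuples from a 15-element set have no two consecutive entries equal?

Let g(n) count such strings. g(1) = 15, and each valid string of length n-1 extends in 14 ways (any symbol but the last), so g(n) = 14 g(n-1).
Total: g(4) = 15 x 14^3.

Final answer: 15 x 14^{3} = 41160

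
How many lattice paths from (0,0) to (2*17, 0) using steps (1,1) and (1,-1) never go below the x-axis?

Total monotonic paths to (17,17): C(34,17) = 2333606220.
A path is bad iff it touches y = x + 1; reflecting its initial segment maps bad paths bijectively onto all paths to (16,18), of which there are C(34,18) = 2203961430.
Valid Dyck paths: 2333606220 - 2203961430.
(These counts are the Catalan numbers.)

Final answer: C_{17} = 129644790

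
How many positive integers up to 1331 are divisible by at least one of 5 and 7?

Multiples of 5: 266. Multiples of 7: 190. Of both (lcm=35): 38.
By inclusion-exclusion: 266 + 190 - 38.

Final answer: 418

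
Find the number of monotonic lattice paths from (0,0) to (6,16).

Each path has 6 right steps and 16 up steps in some order (22 steps total).
Choose which 16 of the 22 steps are up: C(22,16).

Final answer: C(22,16) = 74613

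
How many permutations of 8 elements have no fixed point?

Use the recurrence D(n) = (n-1)(D(n-1) + D(n-2)) with D(0)=1, D(1)=0.
Building up: D(2)=1, D(3)=2, D(4)=9, D(5)=44, D(6)=265, D(7)=1854.
D(8) = 7 x (D(7) + D(6)) = 7 x (1854 + 265).

Final answer: D(8) = 14833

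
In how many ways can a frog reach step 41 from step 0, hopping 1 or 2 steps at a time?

Let f(n) be the number of climbs. Removing the last move (1 or 2 steps) gives f(n) = f(n-1) + f(n-2); base cases f(1)=1, f(2)=2.
Computing successive values: f(1)=1, f(2)=2, f(3)=3, f(4)=5, f(5)=8, f(6)=13, f(7)=21, f(8)=34, f(9)=55, f(10)=89, f(11)=144, f(12)=233, f(13)=377, f(14)=610, f(15)=987, f(16)=1597, f(17)=2584, f(18)=4181, f(19)=6765, f(20)=10946, f(21)=17711, f(22)=28657, f(23)=46368, f(24)=75025, f(25)=121393, f(26)=196418, f(27)=317811, f(28)=514229, f(29)=832040, f(30)=1346269, f(31)=2178309, f(32)=3524578, f(33)=5702887, f(34)=9227465, f(35)=14930352, f(36)=24157817, f(37)=39088169, f(38)=63245986, f(39)=102334155, f(40)=165580141, f(41)=267914296.

Final answer: 267914296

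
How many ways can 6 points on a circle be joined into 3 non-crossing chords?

This is a standard Catalan-number count: the answer is C_n. Here n = 6/2 = 3.
Using C_0 = 1 and C_(k+1) = C_k x 2(2k+1)/(k+2), build up term by term: C_1=1, C_2=2, C_3=5.

Final answer: C_{3} = 5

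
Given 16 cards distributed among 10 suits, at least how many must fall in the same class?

By pigeonhole with 16 objects and 10 categories: ceiling(16/10).

Final answer: 2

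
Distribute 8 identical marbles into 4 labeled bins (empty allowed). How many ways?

Stars and bars: C(n+k-1, k-1) = C(11,3).

Final answer: C(11,3) = 165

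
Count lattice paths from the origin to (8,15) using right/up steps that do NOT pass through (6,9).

Total paths to (8,15): C(23,15) = 490314.
Paths through (6,9): C(15,9) x C(8,6) = 140140.
Avoiding (6,9): 490314 - 140140.

Final answer: 350174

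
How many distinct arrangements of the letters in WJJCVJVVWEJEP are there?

Letters (C:1, E:2, J:4, P:1, V:3, W:2). Total letters: 13.
Permutations = 13!/(4! x 3! x 2! x 2!).

Final answer: 10810800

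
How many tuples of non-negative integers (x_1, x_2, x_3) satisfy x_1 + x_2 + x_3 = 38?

Stars and bars with 38 stars and 2 bars:
C(38+3-1, 3-1) = C(40,2).

Final answer: C(40,2) = 780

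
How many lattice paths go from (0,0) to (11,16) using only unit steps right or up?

Each path has 11 right steps and 16 up steps in some order (27 steps total).
Choose which 16 of the 27 steps are up: C(27,16).

Final answer: C(27,16) = 13037895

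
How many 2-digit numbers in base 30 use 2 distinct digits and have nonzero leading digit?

The leading digit has 29 choices (anything but zero); the next has 29 (anything but the first), then 28, and so on, one fewer each time.
Total: 29 x 29.

Final answer: 841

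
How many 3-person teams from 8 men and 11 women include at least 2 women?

Sum over valid woman counts:
C(11,2)C(8,1) = 440
C(11,3)C(8,0) = 165
Total: 440 + 165.

Final answer: 605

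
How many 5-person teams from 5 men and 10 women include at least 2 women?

Sum over valid woman counts:
C(10,2)C(5,3) = 450
C(10,3)C(5,2) = 1200
C(10,4)C(5,1) = 1050
C(10,5)C(5,0) = 252
Total: 450 + 1200 + 1050 + 252.

Final answer: 2952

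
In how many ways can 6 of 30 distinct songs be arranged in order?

P(30,6) = 30!/(30-6)! = 30!/24!.

Final answer: P(30,6) = 427518000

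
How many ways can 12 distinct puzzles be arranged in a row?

The number of ways to arrange 12 distinct objects is 12!.

Final answer: 12! = 479001600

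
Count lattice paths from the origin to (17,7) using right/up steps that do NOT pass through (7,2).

Total paths to (17,7): C(24,7) = 346104.
Paths through (7,2): C(9,2) x C(15,5) = 108108.
Avoiding (7,2): 346104 - 108108.

Final answer: 237996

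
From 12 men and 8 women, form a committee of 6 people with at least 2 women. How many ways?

Sum over valid woman counts:
C(8,2)C(12,4) = 13860
C(8,3)C(12,3) = 12320
C(8,4)C(12,2) = 4620
C(8,5)C(12,1) = 672
C(8,6)C(12,0) = 28
Total: 13860 + 12320 + 4620 + 672 + 28.

Final answer: 31500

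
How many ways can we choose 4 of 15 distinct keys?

C(15,4) = 15!/(4! x (15-4)!).

Final answer: C(15,4) = 1365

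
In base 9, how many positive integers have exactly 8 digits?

Leading digit: 8 options (nonzero). Other 7 digit(s): 9 options each.
Total: 8 x 9^7.

Final answer: 38263752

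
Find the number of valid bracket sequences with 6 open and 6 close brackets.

This is counted by the nth Catalan number C_n. Here n = 6 (pairs).
Using C_0 = 1 and C_(k+1) = C_k x 2(2k+1)/(k+2), build up term by term: C_1=1, C_2=2, C_3=5, C_4=14, C_5=42, C_6=132.

Final answer: C_{6} = 132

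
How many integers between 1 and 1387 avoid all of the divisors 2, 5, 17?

|div by 2|=693, |div by 5|=277, |div by 17|=81.
|div by 2&5|=138, |div by 2&17|=40, |div by 5&17|=16, |div by all|=8.
By inclusion-exclusion, divisible by at least one: 693+277+81-138-40-16+8 = 865.
Not divisible by any: 1387 - 865.

Final answer: 522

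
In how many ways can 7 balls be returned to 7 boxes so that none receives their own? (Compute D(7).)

Use the recurrence D(n) = (n-1)(D(n-1) + D(n-2)) with D(0)=1, D(1)=0.
D(2) = 1 x (0 + 1) = 1
D(3) = 2 x (1 + 0) = 2
D(4) = 3 x (2 + 1) = 9
D(5) = 4 x (9 + 2) = 44
D(6) = 5 x (44 + 9) = 265
D(7) = 6 x (D(6) + D(5)) = 6 x (265 + 44)

Final answer: D(7) = 1854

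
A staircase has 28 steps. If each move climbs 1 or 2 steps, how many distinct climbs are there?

Let f(n) be the number of climbs. Removing the last move (1 or 2 steps) gives f(n) = f(n-1) + f(n-2); base cases f(1)=1, f(2)=2.
Computing successive values: f(1)=1, f(2)=2, f(3)=3, f(4)=5, f(5)=8, f(6)=13, f(7)=21, f(8)=34, f(9)=55, f(10)=89, f(11)=144, f(12)=233, f(13)=377, f(14)=610, f(15)=987, f(16)=1597, f(17)=2584, f(18)=4181, f(19)=6765, f(20)=10946, f(21)=17711, f(22)=28657, f(23)=46368, f(24)=75025, f(25)=121393, f(26)=196418, f(27)=317811, f(28)=514229.

Final answer: 514229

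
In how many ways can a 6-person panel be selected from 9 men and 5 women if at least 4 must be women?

Sum over valid woman counts:
C(5,4)C(9,2) = 180
C(5,5)C(9,1) = 9
Total: 180 + 9.

Final answer: 189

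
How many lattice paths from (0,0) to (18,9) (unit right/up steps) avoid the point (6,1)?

Total paths to (18,9): C(27,9) = 4686825.
Paths through (6,1): C(7,1) x C(20,8) = 881790.
Avoiding (6,1): 4686825 - 881790.

Final answer: 3805035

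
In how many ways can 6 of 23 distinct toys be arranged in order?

P(23,6) = 23!/(23-6)! = 23!/17!.

Final answer: P(23,6) = 72681840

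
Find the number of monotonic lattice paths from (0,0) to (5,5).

Each path has 5 right steps and 5 up steps in some order (10 steps total).
Choose which 5 of the 10 steps are up: C(10,5).

Final answer: C(10,5) = 252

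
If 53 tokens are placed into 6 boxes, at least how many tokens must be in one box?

By the pigeonhole principle: ceiling(53/6).

Final answer: 9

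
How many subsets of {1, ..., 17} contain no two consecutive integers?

Condition on whether n belongs to the subset: if not, any valid subset of {1, ..., n-1} works (a(n-1)); if so, n-1 is excluded and the rest is a valid subset of {1, ..., n-2} (a(n-2)). Hence a(n) = a(n-1) + a(n-2), a(1)=2, a(2)=3.
Building up term by term: a(1)=2, a(2)=3, a(3)=5, a(4)=8, a(5)=13, a(6)=21, a(7)=34, a(8)=55, a(9)=89, a(10)=144, a(11)=233, a(12)=377, a(13)=610, a(14)=987, a(15)=1597, a(16)=2584, a(17)=4181.

Final answer: 4181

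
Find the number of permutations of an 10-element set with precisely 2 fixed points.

Choose which 2 elements are fixed: C(10,2) = 45.
Derange the remaining 8 using D(j) = (j-1)(D(j-1) + D(j-2)), D(0)=1, D(1)=0: D(2)=1, D(3)=2, D(4)=9, D(5)=44, D(6)=265, D(7)=1854, D(8)=14833.
Total: 45 x 14833.

Final answer: C(10,2) D(8) = 667485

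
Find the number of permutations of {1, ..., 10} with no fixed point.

Derangements satisfy D(n) = (n-1)(D(n-1) + D(n-2)), starting from D(0)=1, D(1)=0.
D(2) = 1 x (0 + 1) = 1
D(3) = 2 x (1 + 0) = 2
D(4) = 3 x (2 + 1) = 9
D(5) = 4 x (9 + 2) = 44
D(6) = 5 x (44 + 9) = 265
D(7) = 6 x (265 + 44) = 1854
D(8) = 7 x (1854 + 265) = 14833
D(9) = 8 x (14833 + 1854) = 133496
D(10) = 9 x (D(9) + D(8)) = 9 x (133496 + 14833)

Final answer: D(10) = 1334961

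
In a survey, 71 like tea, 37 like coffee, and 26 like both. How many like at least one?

|A union B| = |A| + |B| - |A intersect B| = 71 + 37 - 26.

Final answer: 82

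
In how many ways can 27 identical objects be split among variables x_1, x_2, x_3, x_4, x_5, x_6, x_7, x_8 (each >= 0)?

Stars and bars with 27 stars and 7 bars:
C(27+8-1, 8-1) = C(34,7).

Final answer: C(34,7) = 5379616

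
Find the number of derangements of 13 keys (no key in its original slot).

D(n) = (n-1)(D(n-1) + D(n-2)), D(0)=1, D(1)=0.
D(2) = 1 x (0 + 1) = 1
D(3) = 2 x (1 + 0) = 2
D(4) = 3 x (2 + 1) = 9
D(5) = 4 x (9 + 2) = 44
D(6) = 5 x (44 + 9) = 265
D(7) = 6 x (265 + 44) = 1854
D(8) = 7 x (1854 + 265) = 14833
D(9) = 8 x (14833 + 1854) = 133496
D(10) = 9 x (133496 + 14833) = 1334961
D(11) = 10 x (1334961 + 133496) = 14684570
D(12) = 11 x (14684570 + 1334961) = 176214841
D(13) = 12 x (D(12) + D(11)) = 12 x (176214841 + 14684570)

Final answer: D(13) = 2290792932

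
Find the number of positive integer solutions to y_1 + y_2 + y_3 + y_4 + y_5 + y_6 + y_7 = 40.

Substitute y'_i = y_i - 1 (so y'_i >= 0). Then sum y'_i = 40 - 7 = 33.
Stars and bars: C(33+7-1, 7-1) = C(39,6).

Final answer: C(39,6) = 3262623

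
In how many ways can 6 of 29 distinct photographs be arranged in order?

P(29,6) = 29!/(29-6)! = 29!/23!.

Final answer: P(29,6) = 342014400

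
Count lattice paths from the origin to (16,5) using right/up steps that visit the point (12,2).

Paths (0,0)->(12,2): C(14,2) = 91.
Paths (12,2)->(16,5): C(7,3) = 35.
By multiplication principle: 91 x 35.

Final answer: 3185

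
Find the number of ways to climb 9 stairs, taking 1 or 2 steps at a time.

Let f(n) count the ways. The last step is size 1 or 2, so f(n) = f(n-1) + f(n-2) with f(1)=1, f(2)=2.
Computing successive values: f(1)=1, f(2)=2, f(3)=3, f(4)=5, f(5)=8, f(6)=13, f(7)=21, f(8)=34, f(9)=55.

Final answer: 55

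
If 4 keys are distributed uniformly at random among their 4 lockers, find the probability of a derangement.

Derangements satisfy D(n) = (n-1)(D(n-1) + D(n-2)), starting from D(0)=1, D(1)=0.
Building up: D(2)=1, D(3)=2, D(4)=9.
Total arrangements: 4! = 24.
Probability = D(4)/4! = 3/8.

Final answer: D(4)/4! = 9/24 = 0.375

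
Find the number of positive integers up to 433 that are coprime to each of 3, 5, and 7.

|div by 3|=144, |div by 5|=86, |div by 7|=61.
|div by 3&5|=28, |div by 3&7|=20, |div by 5&7|=12, |div by all|=4.
By inclusion-exclusion, divisible by at least one: 144+86+61-28-20-12+4 = 235.
Not divisible by any: 433 - 235.

Final answer: 198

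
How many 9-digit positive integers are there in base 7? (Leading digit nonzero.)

These are the integers in [7^8, 7^9), so the count is 7^9 - 7^8 = 6 x 7^8.

Final answer: 34588806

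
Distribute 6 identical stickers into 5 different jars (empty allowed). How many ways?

Stars and bars: C(n+k-1, k-1) = C(10,4).

Final answer: C(10,4) = 210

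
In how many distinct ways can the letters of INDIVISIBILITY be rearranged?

Letters (B:1, D:1, I:6, L:1, N:1, S:1, T:1, V:1, Y:1). Total letters: 14.
Permutations = 14!/(6!).

Final answer: 121080960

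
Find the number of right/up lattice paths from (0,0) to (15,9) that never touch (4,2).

Total paths to (15,9): C(24,9) = 1307504.
Paths through (4,2): C(6,2) x C(18,7) = 477360.
Avoiding (4,2): 1307504 - 477360.

Final answer: 830144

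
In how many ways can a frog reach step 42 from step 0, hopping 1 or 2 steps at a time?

Let f(n) be the number of climbs. Removing the last move (1 or 2 steps) gives f(n) = f(n-1) + f(n-2); base cases f(1)=1, f(2)=2.
Building up term by term: f(1)=1, f(2)=2, f(3)=3, f(4)=5, f(5)=8, f(6)=13, f(7)=21, f(8)=34, f(9)=55, f(10)=89, f(11)=144, f(12)=233, f(13)=377, f(14)=610, f(15)=987, f(16)=1597, f(17)=2584, f(18)=4181, f(19)=6765, f(20)=10946, f(21)=17711, f(22)=28657, f(23)=46368, f(24)=75025, f(25)=121393, f(26)=196418, f(27)=317811, f(28)=514229, f(29)=832040, f(30)=1346269, f(31)=2178309, f(32)=3524578, f(33)=5702887, f(34)=9227465, f(35)=14930352, f(36)=24157817, f(37)=39088169, f(38)=63245986, f(39)=102334155, f(40)=165580141, f(41)=267914296, f(42)=433494437.

Final answer: 433494437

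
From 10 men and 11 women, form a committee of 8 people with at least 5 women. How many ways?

Sum over valid woman counts:
C(11,5)C(10,3) = 55440
C(11,6)C(10,2) = 20790
C(11,7)C(10,1) = 3300
C(11,8)C(10,0) = 165
Total: 55440 + 20790 + 3300 + 165.

Final answer: 79695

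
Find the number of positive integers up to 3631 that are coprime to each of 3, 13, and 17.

|div by 3|=1210, |div by 13|=279, |div by 17|=213.
|div by 3&13|=93, |div by 3&17|=71, |div by 13&17|=16, |div by all|=5.
By inclusion-exclusion, divisible by at least one: 1210+279+213-93-71-16+5 = 1527.
Not divisible by any: 3631 - 1527.

Final answer: 2104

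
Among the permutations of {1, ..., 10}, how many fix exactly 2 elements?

Choose which 2 elements are fixed: C(10,2) = 45.
Derange the remaining 8 using D(j) = (j-1)(D(j-1) + D(j-2)), D(0)=1, D(1)=0: D(2)=1, D(3)=2, D(4)=9, D(5)=44, D(6)=265, D(7)=1854, D(8)=14833.
Total: 45 x 14833.

Final answer: C(10,2) D(8) = 667485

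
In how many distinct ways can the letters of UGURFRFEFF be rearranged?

Letters (E:1, F:4, G:1, R:2, U:2). Total letters: 10.
Permutations = 10!/(4! x 2! x 2!).

Final answer: 37800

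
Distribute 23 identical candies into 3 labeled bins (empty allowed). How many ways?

Stars and bars: C(n+k-1, k-1) = C(25,2).

Final answer: C(25,2) = 300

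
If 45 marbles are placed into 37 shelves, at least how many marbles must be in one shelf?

By the pigeonhole principle: ceiling(45/37).

Final answer: 2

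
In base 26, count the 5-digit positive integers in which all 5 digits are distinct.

The leading digit has 25 choices (anything but zero); the next has 25 (anything but the first), then 24, and so on, one fewer each time.
Total: 25 x 25 x 24 x 23 x 22.

Final answer: 7590000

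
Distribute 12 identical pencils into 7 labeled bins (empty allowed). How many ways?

Stars and bars: C(n+k-1, k-1) = C(18,6).

Final answer: C(18,6) = 18564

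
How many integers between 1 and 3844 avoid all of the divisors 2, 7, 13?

|div by 2|=1922, |div by 7|=549, |div by 13|=295.
|div by 2&7|=274, |div by 2&13|=147, |div by 7&13|=42, |div by all|=21.
By inclusion-exclusion, divisible by at least one: 1922+549+295-274-147-42+21 = 2324.
Not divisible by any: 3844 - 2324.

Final answer: 1520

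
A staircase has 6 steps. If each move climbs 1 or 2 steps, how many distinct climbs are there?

Let f(n) count the ways. The last step is size 1 or 2, so f(n) = f(n-1) + f(n-2) with f(1)=1, f(2)=2.
Iterating the recurrence: f(1)=1, f(2)=2, f(3)=3, f(4)=5, f(5)=8, f(6)=13.

Final answer: 13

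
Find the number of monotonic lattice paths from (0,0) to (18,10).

Each path has 18 right steps and 10 up steps in some order (28 steps total).
Choose which 10 of the 28 steps are up: C(28,10).

Final answer: C(28,10) = 13123110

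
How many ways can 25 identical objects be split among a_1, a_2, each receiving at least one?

Substitute a'_i = a_i - 1 (so a'_i >= 0). Then sum a'_i = 25 - 2 = 23.
Stars and bars: C(23+2-1, 2-1) = C(24,1).

Final answer: C(24,1) = 24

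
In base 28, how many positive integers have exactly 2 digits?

These are the integers in [28^1, 28^2), so the count is 28^2 - 28^1 = 27 x 28^1.

Final answer: 756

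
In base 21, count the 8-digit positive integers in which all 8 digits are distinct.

The leading digit has 20 choices (anything but zero); the next has 20 (anything but the first), then 19, and so on, one fewer each time.
Total: 20 x 20 x 19 x 18 x 17 x 16 x 15 x 14.

Final answer: 7814016000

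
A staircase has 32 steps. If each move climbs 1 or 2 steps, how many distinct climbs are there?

Let f(n) count the ways. The last step is size 1 or 2, so f(n) = f(n-1) + f(n-2) with f(1)=1, f(2)=2.
Building up term by term: f(1)=1, f(2)=2, f(3)=3, f(4)=5, f(5)=8, f(6)=13, f(7)=21, f(8)=34, f(9)=55, f(10)=89, f(11)=144, f(12)=233, f(13)=377, f(14)=610, f(15)=987, f(16)=1597, f(17)=2584, f(18)=4181, f(19)=6765, f(20)=10946, f(21)=17711, f(22)=28657, f(23)=46368, f(24)=75025, f(25)=121393, f(26)=196418, f(27)=317811, f(28)=514229, f(29)=832040, f(30)=1346269, f(31)=2178309, f(32)=3524578.

Final answer: 3524578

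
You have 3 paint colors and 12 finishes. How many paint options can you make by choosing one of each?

By the multiplication principle: 3 x 12.

Final answer: 36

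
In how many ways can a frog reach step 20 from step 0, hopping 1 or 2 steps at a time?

Let f(n) count the ways. The last step is size 1 or 2, so f(n) = f(n-1) + f(n-2) with f(1)=1, f(2)=2.
Computing successive values: f(1)=1, f(2)=2, f(3)=3, f(4)=5, f(5)=8, f(6)=13, f(7)=21, f(8)=34, f(9)=55, f(10)=89, f(11)=144, f(12)=233, f(13)=377, f(14)=610, f(15)=987, f(16)=1597, f(17)=2584, f(18)=4181, f(19)=6765, f(20)=10946.

Final answer: 10946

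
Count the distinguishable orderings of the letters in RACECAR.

Letters (A:2, C:2, E:1, R:2). Total letters: 7.
Permutations = 7!/(2! x 2! x 2!).

Final answer: 630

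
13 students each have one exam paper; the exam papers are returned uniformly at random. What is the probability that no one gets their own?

Derangements satisfy D(n) = (n-1)(D(n-1) + D(n-2)), starting from D(0)=1, D(1)=0.
Building up: D(2)=1, D(3)=2, D(4)=9, D(5)=44, D(6)=265, D(7)=1854, D(8)=14833, D(9)=133496, D(10)=1334961, D(11)=14684570, D(12)=176214841, D(13)=2290792932.
Total arrangements: 13! = 6227020800.
Probability = D(13)/13! = 63633137/172972800.

Final answer: D(13)/13! = 2290792932/6227020800 = 0.367879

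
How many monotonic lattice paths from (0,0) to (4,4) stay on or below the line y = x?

Total monotonic paths to (4,4): C(8,4) = 70.
Paths that cross above y=x (reflection bijection): C(8,5) = 56.
Valid Dyck paths: 70 - 56.
(These counts are the Catalan numbers.)

Final answer: C_{4} = 14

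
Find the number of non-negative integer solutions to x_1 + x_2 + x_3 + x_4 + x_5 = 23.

Stars and bars with 23 stars and 4 bars:
C(23+5-1, 5-1) = C(27,4).

Final answer: C(27,4) = 17550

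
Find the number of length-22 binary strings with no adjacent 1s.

Let a(n) count valid strings. If the last bit is 0 the prefix is any valid string of length n-1; if it is 1 the string must end in 01 with a valid prefix of length n-2. So a(n) = a(n-1) + a(n-2), a(1)=2, a(2)=3.
Computing successive values: a(1)=2, a(2)=3, a(3)=5, a(4)=8, a(5)=13, a(6)=21, a(7)=34, a(8)=55, a(9)=89, a(10)=144, a(11)=233, a(12)=377, a(13)=610, a(14)=987, a(15)=1597, a(16)=2584, a(17)=4181, a(18)=6765, a(19)=10946, a(20)=17711, a(21)=28657, a(22)=46368.

Final answer: 46368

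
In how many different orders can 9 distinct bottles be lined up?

The number of ways to arrange 9 distinct objects is 9!.

Final answer: 9! = 362880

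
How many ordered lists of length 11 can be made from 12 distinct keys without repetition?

P(12,11) = 12!/(12-11)! = 12!/1!.

Final answer: P(12,11) = 479001600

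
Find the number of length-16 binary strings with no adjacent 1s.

Let a(n) count valid strings. If the last bit is 0 the prefix is any valid string of length n-1; if it is 1 the string must end in 01 with a valid prefix of length n-2. So a(n) = a(n-1) + a(n-2), a(1)=2, a(2)=3.
Building up term by term: a(1)=2, a(2)=3, a(3)=5, a(4)=8, a(5)=13, a(6)=21, a(7)=34, a(8)=55, a(9)=89, a(10)=144, a(11)=233, a(12)=377, a(13)=610, a(14)=987, a(15)=1597, a(16)=2584.

Final answer: 2584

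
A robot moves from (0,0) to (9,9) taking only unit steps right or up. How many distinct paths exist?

Each path has 9 right steps and 9 up steps in some order (18 steps total).
Choose which 9 of the 18 steps are up: C(18,9).

Final answer: C(18,9) = 48620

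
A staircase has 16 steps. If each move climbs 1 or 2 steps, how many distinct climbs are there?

Let f(n) be the number of climbs. Removing the last move (1 or 2 steps) gives f(n) = f(n-1) + f(n-2); base cases f(1)=1, f(2)=2.
Computing successive values: f(1)=1, f(2)=2, f(3)=3, f(4)=5, f(5)=8, f(6)=13, f(7)=21, f(8)=34, f(9)=55, f(10)=89, f(11)=144, f(12)=233, f(13)=377, f(14)=610, f(15)=987, f(16)=1597.

Final answer: 1597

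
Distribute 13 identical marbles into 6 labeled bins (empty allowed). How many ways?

Stars and bars: C(n+k-1, k-1) = C(18,5).

Final answer: C(18,5) = 8568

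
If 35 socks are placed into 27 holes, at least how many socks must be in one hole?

By the pigeonhole principle: ceiling(35/27).

Final answer: 2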